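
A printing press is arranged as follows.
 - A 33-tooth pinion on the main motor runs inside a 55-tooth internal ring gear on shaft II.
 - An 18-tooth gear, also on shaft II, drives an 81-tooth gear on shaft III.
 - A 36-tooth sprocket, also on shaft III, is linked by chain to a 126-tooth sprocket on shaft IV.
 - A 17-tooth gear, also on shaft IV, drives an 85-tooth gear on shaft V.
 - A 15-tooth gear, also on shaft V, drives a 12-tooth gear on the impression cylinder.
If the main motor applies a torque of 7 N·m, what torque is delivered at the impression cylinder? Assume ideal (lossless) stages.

After the internal gear (55/33): 7 × 1.6667 = 11.667 N·m
After the gear mesh (81/18): 11.667 × 4.5 = 52.5 N·m
After the chain (126/36): 52.5 × 3.5 = 183.75 N·m
After the gear mesh (85/17): 183.75 × 5 = 918.75 N·m
After the gear mesh (12/15): 918.75 × 0.8 = 735 N·m

735 N·m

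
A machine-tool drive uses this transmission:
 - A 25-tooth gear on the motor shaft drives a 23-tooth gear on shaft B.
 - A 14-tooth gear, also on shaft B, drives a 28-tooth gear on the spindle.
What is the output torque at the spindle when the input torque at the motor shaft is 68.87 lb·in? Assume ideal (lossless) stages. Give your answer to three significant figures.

127 lb·in

gear mesh 23/25 = 0.92 → τ = 68.87·0.92 = 63.36 lb·in
gear mesh 28/14 = 2 → τ = 63.36·2 = 126.72 lb·in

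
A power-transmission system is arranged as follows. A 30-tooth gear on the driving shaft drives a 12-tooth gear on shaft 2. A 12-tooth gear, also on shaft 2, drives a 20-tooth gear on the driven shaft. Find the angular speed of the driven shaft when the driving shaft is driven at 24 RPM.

gear mesh 12/30 = 0.4 → 24/0.4 = 60 RPM
gear mesh 20/12 = 1.6667 → 60/1.6667 = 36 RPM

36 RPM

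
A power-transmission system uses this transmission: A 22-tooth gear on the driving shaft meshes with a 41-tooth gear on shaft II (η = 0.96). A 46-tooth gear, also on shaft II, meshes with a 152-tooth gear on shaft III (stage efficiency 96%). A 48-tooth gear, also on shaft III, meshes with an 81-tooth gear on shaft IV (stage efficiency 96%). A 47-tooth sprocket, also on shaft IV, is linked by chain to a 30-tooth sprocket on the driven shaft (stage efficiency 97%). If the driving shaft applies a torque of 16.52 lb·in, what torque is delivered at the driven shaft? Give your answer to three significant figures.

gear mesh 41/22 = 1.8636 → τ = 16.52·1.8636·0.96 = 29.556 lb·in
gear mesh 152/46 = 3.3043 → τ = 29.556·3.3043·0.96 = 93.756 lb·in
gear mesh 81/48 = 1.6875 → τ = 93.756·1.6875·0.96 = 151.88 lb·in
chain 30/47 = 0.6383 → τ = 151.88·0.6383·0.97 = 94.039 lb·in

94.0 lb·in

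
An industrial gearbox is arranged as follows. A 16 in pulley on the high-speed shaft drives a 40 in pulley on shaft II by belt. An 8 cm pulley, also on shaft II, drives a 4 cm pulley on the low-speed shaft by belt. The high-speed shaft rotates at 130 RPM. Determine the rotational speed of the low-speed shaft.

104 RPM

Belt: ratio = 40/16 = 2.5, so shaft II turns at 130 / 2.5 = 52 RPM.
Belt: ratio = 4/8 = 0.5, so the low-speed shaft turns at 52 / 0.5 = 104 RPM.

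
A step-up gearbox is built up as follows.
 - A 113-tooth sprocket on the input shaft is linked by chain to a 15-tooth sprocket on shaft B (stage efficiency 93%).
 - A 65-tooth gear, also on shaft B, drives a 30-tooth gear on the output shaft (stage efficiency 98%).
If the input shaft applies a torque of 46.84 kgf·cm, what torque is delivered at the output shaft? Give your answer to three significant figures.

2.62 kgf·cm

chain 15/113 = 0.13274 → τ = 46.84·0.13274·0.93 = 5.7825 kgf·cm
gear mesh 30/65 = 0.46154 → τ = 5.7825·0.46154·0.98 = 2.6155 kgf·cm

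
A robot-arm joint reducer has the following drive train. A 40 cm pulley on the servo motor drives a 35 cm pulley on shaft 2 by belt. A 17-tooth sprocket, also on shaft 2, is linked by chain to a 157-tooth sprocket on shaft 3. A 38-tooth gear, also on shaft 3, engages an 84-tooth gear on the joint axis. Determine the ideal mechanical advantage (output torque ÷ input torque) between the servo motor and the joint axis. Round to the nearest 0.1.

Each stage contributes driven/driver: belt 35/40 = 0.875, chain 157/17 = 9.2353, gear mesh 84/38 = 2.2105.
Overall: 0.875 × 9.2353 × 2.2105 = 17.863.

17.9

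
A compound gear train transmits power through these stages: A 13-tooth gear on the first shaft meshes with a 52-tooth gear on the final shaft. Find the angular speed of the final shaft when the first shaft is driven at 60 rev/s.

Gear mesh: ratio = 52/13 = 4, so the final shaft turns at 60 / 4 = 15 rev/s.

15 rev/s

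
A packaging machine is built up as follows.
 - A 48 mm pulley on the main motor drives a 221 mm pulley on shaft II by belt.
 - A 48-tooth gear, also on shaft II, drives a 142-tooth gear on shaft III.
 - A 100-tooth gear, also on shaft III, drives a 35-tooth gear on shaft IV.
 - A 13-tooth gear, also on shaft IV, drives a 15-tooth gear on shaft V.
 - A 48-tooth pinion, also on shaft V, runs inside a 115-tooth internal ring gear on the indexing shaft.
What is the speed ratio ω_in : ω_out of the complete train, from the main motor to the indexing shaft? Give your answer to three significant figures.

Each stage contributes driven/driver: belt 221/48 = 4.6042, gear mesh 142/48 = 2.9583, gear mesh 35/100 = 0.35, gear mesh 15/13 = 1.1538, internal gear 115/48 = 2.3958.
Overall: 4.6042 × 2.9583 × 0.35 × 1.1538 × 2.3958 = 13.179.

13.2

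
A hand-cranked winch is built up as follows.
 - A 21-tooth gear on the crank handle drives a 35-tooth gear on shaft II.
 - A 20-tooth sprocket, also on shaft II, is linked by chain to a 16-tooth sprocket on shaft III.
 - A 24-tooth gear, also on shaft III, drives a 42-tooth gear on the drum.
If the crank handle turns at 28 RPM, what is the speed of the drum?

12 RPM

Gear mesh: ratio = 35/21 = 1.6667, so shaft II turns at 28 / 1.6667 = 16.8 RPM.
Chain: ratio = 16/20 = 0.8, so shaft III turns at 16.8 / 0.8 = 21 RPM.
Gear mesh: ratio = 42/24 = 1.75, so the drum turns at 21 / 1.75 = 12 RPM.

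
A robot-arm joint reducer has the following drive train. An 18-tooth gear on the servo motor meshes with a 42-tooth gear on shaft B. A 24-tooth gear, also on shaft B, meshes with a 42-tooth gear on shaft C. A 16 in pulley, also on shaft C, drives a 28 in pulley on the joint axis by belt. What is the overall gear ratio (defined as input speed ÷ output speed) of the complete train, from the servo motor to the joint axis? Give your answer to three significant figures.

7.15

Each stage contributes driven/driver: gear mesh 42/18 = 2.3333, gear mesh 42/24 = 1.75, belt 28/16 = 1.75.
Overall: 2.3333 × 1.75 × 1.75 = 7.1458.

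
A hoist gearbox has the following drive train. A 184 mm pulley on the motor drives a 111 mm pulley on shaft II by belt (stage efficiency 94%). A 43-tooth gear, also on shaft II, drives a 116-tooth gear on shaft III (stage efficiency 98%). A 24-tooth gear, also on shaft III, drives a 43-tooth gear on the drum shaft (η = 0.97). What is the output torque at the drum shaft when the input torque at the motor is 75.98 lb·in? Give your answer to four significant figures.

After the belt (111/184): 75.98 × 0.60326 × 0.94 = 43.086 lb·in
After the gear mesh (116/43): 43.086 × 2.6977 × 0.98 = 113.91 lb·in
After the gear mesh (43/24): 113.91 × 1.7917 × 0.97 = 197.96 lb·in

198.0 lb·in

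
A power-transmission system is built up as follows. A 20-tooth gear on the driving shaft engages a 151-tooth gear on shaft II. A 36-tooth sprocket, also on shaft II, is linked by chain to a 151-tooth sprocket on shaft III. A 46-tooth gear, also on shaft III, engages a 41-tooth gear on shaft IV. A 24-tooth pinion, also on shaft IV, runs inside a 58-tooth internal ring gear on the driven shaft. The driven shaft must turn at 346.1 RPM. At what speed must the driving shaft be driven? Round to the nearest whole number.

23608 RPM

Overall ratio R = 7.55 × 4.1944 × 0.8913 × 2.4167 = 68.213.
Required input speed = output speed × R = 346.1 × 68.213 = 23608 RPM.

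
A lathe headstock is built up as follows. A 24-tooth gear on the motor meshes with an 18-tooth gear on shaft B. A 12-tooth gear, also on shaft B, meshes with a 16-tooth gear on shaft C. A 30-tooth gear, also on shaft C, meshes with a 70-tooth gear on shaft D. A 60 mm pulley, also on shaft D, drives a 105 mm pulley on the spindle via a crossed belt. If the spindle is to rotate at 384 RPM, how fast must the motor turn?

1568 RPM

Overall ratio R = 0.75 × 1.3333 × 2.3333 × 1.75 = 4.0833.
Required input speed = output speed × R = 384 × 4.0833 = 1568 RPM.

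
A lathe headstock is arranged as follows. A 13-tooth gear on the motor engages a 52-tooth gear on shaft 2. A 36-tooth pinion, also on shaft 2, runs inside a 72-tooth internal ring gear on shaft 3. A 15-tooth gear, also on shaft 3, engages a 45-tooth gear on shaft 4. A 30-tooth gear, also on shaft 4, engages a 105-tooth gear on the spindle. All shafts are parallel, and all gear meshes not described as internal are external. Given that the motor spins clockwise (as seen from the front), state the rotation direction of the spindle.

counterclockwise

the motor → shaft 2: external mesh, 1 reversal → CCW.
shaft 2 → shaft 3: internal mesh, same direction → CCW.
shaft 3 → shaft 4: external mesh, 1 reversal → CW.
shaft 4 → the spindle: external mesh, 1 reversal → CCW.
3 reversals in total — an odd number — so the spindle turns opposite to the motor.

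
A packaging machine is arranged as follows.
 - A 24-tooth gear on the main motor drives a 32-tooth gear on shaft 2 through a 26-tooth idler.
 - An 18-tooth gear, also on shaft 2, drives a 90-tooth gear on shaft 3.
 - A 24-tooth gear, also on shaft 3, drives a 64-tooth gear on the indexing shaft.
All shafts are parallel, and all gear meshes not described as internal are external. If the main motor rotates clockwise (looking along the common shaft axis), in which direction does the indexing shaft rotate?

clockwise

the main motor → shaft 2: driver → idler → driven is 2 external meshes, 2 reversals → CW.
shaft 2 → shaft 3: external mesh, 1 reversal → CCW.
shaft 3 → the indexing shaft: external mesh, 1 reversal → CW.
4 reversals in total — an even number — so the indexing shaft turns the same way as the main motor.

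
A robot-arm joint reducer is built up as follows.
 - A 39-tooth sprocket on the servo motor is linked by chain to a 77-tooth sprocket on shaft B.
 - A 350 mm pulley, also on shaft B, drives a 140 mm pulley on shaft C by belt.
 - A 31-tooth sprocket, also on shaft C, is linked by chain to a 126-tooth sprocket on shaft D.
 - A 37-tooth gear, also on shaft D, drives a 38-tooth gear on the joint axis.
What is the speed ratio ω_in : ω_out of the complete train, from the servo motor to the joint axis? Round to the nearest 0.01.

Each stage contributes driven/driver: chain 77/39 = 1.9744, belt 140/350 = 0.4, chain 126/31 = 4.0645, gear mesh 38/37 = 1.027.
Overall: 1.9744 × 0.4 × 4.0645 × 1.027 = 3.2967.

3.30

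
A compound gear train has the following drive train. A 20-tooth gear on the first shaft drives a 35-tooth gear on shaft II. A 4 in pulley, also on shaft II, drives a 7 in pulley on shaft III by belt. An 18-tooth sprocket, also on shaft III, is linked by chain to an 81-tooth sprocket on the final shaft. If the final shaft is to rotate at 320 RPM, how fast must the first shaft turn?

Overall ratio R = 1.75 × 1.75 × 4.5 = 13.781.
Required input speed = output speed × R = 320 × 13.781 = 4410 RPM.

4410 RPM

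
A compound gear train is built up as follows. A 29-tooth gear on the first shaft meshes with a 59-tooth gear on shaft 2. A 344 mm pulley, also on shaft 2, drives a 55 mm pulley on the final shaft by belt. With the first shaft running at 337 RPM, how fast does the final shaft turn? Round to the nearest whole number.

Gear mesh: ratio = 59/29 = 2.0345, so shaft 2 turns at 337 / 2.0345 = 165.64 RPM.
Belt: ratio = 55/344 = 0.15988, so the final shaft turns at 165.64 / 0.15988 = 1036 RPM.

1036 RPM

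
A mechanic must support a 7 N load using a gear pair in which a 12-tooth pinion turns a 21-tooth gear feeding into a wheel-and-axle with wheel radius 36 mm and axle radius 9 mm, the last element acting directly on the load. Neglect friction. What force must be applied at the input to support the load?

Gear pair MA = 21/12 = 1.75.
Wheel-and-axle MA = R/r = 36/9 = 4.
Combined ideal MA = 1.75 × 4 = 7.
Effort = load / MA = 7 / 7 = 1 N.

1 N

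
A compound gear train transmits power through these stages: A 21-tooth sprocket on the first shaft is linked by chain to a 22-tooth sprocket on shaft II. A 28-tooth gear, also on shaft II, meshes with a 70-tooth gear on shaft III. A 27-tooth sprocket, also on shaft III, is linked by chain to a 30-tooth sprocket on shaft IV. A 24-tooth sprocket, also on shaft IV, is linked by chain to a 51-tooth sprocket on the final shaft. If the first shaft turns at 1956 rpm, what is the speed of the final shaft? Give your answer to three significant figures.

316 rpm

the first shaft → shaft II (chain, 22/21): 1956 ÷ 1.0476 = 1867.1 rpm
shaft II → shaft III (gear mesh, 70/28): 1867.1 ÷ 2.5 = 746.84 rpm
shaft III → shaft IV (chain, 30/27): 746.84 ÷ 1.1111 = 672.15 rpm
shaft IV → the final shaft (chain, 51/24): 672.15 ÷ 2.125 = 316.31 rpm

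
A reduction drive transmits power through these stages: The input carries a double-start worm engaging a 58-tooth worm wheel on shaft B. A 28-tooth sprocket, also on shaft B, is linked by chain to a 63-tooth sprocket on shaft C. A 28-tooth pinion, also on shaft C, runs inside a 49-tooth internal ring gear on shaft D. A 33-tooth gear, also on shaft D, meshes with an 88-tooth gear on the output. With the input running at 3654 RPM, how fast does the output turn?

worm 58/2 = 29 → 3654/29 = 126 RPM
chain 63/28 = 2.25 → 126/2.25 = 56 RPM
internal gear 49/28 = 1.75 → 56/1.75 = 32 RPM
gear mesh 88/33 = 2.6667 → 32/2.6667 = 12 RPM

12 RPM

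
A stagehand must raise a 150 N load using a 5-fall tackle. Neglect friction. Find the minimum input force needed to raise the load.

Block-and-tackle MA = number of supporting rope parts = 5.
Effort = load / MA = 150 / 5 = 30 N.

30 N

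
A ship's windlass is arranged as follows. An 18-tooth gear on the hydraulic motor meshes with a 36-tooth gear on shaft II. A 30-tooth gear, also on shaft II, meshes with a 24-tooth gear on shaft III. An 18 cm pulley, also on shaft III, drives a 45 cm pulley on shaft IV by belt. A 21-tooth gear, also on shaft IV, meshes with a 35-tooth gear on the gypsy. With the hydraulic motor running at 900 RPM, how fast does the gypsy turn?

135 RPM

gear mesh 36/18 = 2 → 900/2 = 450 RPM
gear mesh 24/30 = 0.8 → 450/0.8 = 562.5 RPM
belt 45/18 = 2.5 → 562.5/2.5 = 225 RPM
gear mesh 35/21 = 1.6667 → 225/1.6667 = 135 RPM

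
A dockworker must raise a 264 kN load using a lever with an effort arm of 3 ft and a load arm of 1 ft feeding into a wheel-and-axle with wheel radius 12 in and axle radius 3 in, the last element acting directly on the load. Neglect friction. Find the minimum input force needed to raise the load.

Lever MA = effort arm / load arm = 3/1 = 3.
Wheel-and-axle MA = R/r = 12/3 = 4.
Combined ideal MA = 3 × 4 = 12.
Effort = load / MA = 264 / 12 = 22 kN.

22 kN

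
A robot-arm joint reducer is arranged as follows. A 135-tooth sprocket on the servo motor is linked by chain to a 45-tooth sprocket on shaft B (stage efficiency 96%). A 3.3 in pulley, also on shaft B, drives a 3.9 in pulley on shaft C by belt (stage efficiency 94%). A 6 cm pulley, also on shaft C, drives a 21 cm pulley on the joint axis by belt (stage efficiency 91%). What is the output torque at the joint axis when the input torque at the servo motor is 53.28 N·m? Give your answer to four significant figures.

After the chain (45/135): 53.28 × 0.33333 × 0.96 = 17.05 N·m
After the belt (3.9/3.3): 17.05 × 1.1818 × 0.94 = 18.941 N·m
After the belt (21/6): 18.941 × 3.5 × 0.91 = 60.326 N·m

60.33 N·m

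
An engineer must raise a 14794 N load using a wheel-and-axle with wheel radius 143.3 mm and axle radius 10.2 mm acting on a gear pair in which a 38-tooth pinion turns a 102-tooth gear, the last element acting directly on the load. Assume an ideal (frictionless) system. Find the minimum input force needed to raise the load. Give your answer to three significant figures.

392 N

Wheel-and-axle MA = R/r = 143.3/10.2 = 14.049.
Gear pair MA = 102/38 = 2.6842.
Combined ideal MA = 14.049 × 2.6842 = 37.711.
Effort = load / MA = 14794 / 37.711 = 392.3 N.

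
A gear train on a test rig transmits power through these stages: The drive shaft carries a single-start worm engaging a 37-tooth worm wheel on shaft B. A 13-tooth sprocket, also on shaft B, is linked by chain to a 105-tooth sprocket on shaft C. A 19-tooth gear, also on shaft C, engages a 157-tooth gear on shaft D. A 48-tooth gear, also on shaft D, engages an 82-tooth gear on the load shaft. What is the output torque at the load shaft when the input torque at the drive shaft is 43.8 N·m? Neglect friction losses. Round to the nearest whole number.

Worm: ratio = 37/1 = 37; torque at shaft B = 43.8 × 37 = 1620.6 N·m.
Chain: ratio = 105/13 = 8.0769; torque at shaft C = 1620.6 × 8.0769 = 13089 N·m.
Gear mesh: ratio = 157/19 = 8.2632; torque at shaft D = 13089 × 8.2632 = 1.0816e+05 N·m.
Gear mesh: ratio = 82/48 = 1.7083; torque at the load shaft = 1.0816e+05 × 1.7083 = 1.8477e+05 N·m.

184774 N·m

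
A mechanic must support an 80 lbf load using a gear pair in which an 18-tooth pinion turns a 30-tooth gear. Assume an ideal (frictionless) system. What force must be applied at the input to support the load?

Gear pair MA = 30/18 = 1.6667.
Effort = load / MA = 80 / 1.6667 = 48 lbf.

48 lbf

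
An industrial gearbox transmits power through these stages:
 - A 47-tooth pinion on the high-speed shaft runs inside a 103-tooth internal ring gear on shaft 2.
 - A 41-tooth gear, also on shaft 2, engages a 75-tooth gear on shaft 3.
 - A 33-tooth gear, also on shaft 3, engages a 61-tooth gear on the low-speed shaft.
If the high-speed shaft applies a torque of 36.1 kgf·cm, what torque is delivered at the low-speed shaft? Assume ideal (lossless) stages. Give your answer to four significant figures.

internal gear 103/47 = 2.1915 → τ = 36.1·2.1915 = 79.113 kgf·cm
gear mesh 75/41 = 1.8293 → τ = 79.113·1.8293 = 144.72 kgf·cm
gear mesh 61/33 = 1.8485 → τ = 144.72·1.8485 = 267.51 kgf·cm

267.5 kgf·cm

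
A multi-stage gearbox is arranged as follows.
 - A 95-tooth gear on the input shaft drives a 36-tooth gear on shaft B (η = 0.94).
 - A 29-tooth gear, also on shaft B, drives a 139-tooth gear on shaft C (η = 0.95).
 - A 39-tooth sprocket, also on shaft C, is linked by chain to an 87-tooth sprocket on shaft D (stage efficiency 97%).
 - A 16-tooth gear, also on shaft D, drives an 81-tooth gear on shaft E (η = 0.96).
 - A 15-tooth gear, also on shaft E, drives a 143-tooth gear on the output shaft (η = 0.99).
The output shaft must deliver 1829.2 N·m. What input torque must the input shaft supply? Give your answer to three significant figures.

Overall ratio R = 0.37895 × 4.7931 × 2.2308 × 5.0625 × 9.5333 = 195.55; overall efficiency η = 0.94 × 0.95 × 0.97 × 0.96 × 0.99 = 0.8232.
Input torque = output torque / (R × η) = 1829.2 / (195.55 × 0.8232) = 11.362 N·m.

11.4 N·m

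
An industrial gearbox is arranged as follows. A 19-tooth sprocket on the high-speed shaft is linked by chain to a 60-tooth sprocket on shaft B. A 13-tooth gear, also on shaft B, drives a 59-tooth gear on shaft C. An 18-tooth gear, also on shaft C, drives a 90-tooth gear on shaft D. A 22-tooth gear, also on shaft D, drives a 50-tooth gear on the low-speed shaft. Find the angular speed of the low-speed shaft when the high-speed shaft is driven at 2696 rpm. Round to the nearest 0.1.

chain 60/19 = 3.1579 → 2696/3.1579 = 853.73 rpm
gear mesh 59/13 = 4.5385 → 853.73/4.5385 = 188.11 rpm
gear mesh 90/18 = 5 → 188.11/5 = 37.622 rpm
gear mesh 50/22 = 2.2727 → 37.622/2.2727 = 16.554 rpm

16.6 rpm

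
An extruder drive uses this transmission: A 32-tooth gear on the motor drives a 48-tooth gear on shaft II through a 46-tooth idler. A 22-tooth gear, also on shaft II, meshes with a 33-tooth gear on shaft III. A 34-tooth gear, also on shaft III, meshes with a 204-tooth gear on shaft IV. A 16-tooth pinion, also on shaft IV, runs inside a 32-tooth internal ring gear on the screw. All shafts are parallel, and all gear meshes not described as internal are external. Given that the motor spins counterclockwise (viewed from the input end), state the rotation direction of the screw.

counterclockwise

the motor → shaft II: driver → idler → driven is 2 external meshes, 2 reversals → CCW.
shaft II → shaft III: external mesh, 1 reversal → CW.
shaft III → shaft IV: external mesh, 1 reversal → CCW.
shaft IV → the screw: internal mesh, same direction → CCW.
4 reversals in total — an even number — so the screw turns the same way as the motor.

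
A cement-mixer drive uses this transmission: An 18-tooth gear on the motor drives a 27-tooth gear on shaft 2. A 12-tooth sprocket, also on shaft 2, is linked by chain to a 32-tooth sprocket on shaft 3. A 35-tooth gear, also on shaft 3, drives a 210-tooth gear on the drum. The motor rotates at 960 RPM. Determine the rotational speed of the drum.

40 RPM

the motor → shaft 2 (gear mesh, 27/18): 960 ÷ 1.5 = 640 RPM
shaft 2 → shaft 3 (chain, 32/12): 640 ÷ 2.6667 = 240 RPM
shaft 3 → the drum (gear mesh, 210/35): 240 ÷ 6 = 40 RPM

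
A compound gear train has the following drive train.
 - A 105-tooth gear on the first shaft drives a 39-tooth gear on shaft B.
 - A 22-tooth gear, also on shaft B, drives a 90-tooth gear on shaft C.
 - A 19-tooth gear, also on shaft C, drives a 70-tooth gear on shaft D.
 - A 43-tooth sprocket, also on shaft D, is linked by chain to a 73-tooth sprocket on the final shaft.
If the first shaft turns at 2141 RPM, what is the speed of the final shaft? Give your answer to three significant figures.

gear mesh 39/105 = 0.37143 → 2141/0.37143 = 5764.2 RPM
gear mesh 90/22 = 4.0909 → 5764.2/4.0909 = 1409 RPM
gear mesh 70/19 = 3.6842 → 1409/3.6842 = 382.45 RPM
chain 73/43 = 1.6977 → 382.45/1.6977 = 225.28 RPM

225 RPM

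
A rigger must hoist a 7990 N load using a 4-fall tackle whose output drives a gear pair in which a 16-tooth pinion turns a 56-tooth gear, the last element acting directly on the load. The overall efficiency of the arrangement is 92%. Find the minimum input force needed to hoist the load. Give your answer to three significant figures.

620 N

Block-and-tackle MA = number of supporting rope parts = 4.
Gear pair MA = 56/16 = 3.5.
Combined ideal MA = 4 × 3.5 = 14.
Actual MA = 14 × 0.92 = 12.88.
Effort = load / actual MA = 7990 / 12.88 = 620.34 N.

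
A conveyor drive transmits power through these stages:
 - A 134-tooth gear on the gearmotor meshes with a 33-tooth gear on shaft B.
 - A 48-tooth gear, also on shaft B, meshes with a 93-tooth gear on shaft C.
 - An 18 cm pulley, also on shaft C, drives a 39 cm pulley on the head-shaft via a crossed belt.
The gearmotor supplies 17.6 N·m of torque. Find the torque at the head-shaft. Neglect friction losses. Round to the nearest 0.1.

Gear mesh: ratio = 33/134 = 0.24627; torque at shaft B = 17.6 × 0.24627 = 4.3343 N·m.
Gear mesh: ratio = 93/48 = 1.9375; torque at shaft C = 4.3343 × 1.9375 = 8.3978 N·m.
Belt: ratio = 39/18 = 2.1667; torque at the head-shaft = 8.3978 × 2.1667 = 18.195 N·m.

18.2 N·m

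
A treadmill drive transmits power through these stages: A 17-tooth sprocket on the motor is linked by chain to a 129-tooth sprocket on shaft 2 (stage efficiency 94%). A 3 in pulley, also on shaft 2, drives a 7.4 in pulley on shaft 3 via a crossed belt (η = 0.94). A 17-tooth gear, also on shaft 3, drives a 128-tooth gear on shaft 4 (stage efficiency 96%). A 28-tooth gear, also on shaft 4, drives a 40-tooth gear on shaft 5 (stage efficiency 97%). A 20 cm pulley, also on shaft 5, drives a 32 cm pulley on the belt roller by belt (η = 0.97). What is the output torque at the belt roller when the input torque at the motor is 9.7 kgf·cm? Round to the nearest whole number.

2494 kgf·cm

chain 129/17 = 7.5882 → τ = 9.7·7.5882·0.94 = 69.19 kgf·cm
belt 7.4/3 = 2.4667 → τ = 69.19·2.4667·0.94 = 160.43 kgf·cm
gear mesh 128/17 = 7.5294 → τ = 160.43·7.5294·0.96 = 1159.6 kgf·cm
gear mesh 40/28 = 1.4286 → τ = 1159.6·1.4286·0.97 = 1606.9 kgf·cm
belt 32/20 = 1.6 → τ = 1606.9·1.6·0.97 = 2493.9 kgf·cm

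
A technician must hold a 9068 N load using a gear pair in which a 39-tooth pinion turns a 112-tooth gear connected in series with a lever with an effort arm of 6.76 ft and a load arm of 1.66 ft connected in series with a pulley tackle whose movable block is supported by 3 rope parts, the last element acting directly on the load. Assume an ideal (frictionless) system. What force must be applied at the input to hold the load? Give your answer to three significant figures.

258 N

Gear pair MA = 112/39 = 2.8718.
Lever MA = effort arm / load arm = 6.76/1.66 = 4.0723.
Block-and-tackle MA = number of supporting rope parts = 3.
Combined ideal MA = 2.8718 × 4.0723 × 3 = 35.084.
Effort = load / MA = 9068 / 35.084 = 258.46 N.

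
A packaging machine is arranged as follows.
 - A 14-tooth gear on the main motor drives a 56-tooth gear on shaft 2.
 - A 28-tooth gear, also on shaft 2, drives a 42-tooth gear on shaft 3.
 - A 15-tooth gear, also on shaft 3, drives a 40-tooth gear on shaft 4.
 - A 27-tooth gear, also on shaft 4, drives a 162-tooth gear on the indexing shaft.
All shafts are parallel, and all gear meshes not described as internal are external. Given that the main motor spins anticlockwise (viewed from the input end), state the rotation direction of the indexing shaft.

anticlockwise

the main motor → shaft 2: external mesh, 1 reversal → CW.
shaft 2 → shaft 3: external mesh, 1 reversal → CCW.
shaft 3 → shaft 4: external mesh, 1 reversal → CW.
shaft 4 → the indexing shaft: external mesh, 1 reversal → CCW.
4 reversals in total — an even number — so the indexing shaft turns the same way as the main motor.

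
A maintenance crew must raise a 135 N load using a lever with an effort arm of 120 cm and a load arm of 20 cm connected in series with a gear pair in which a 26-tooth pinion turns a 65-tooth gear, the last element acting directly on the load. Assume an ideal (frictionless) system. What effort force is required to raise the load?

Lever MA = effort arm / load arm = 120/20 = 6.
Gear pair MA = 65/26 = 2.5.
Combined ideal MA = 6 × 2.5 = 15.
Effort = load / MA = 135 / 15 = 9 N.

9 N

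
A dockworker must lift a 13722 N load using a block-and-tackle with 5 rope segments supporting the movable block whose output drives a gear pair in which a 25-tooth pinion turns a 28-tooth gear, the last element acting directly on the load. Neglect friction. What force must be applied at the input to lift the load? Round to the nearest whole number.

2450 N

Block-and-tackle MA = number of supporting rope parts = 5.
Gear pair MA = 28/25 = 1.12.
Combined ideal MA = 5 × 1.12 = 5.6.
Effort = load / MA = 13722 / 5.6 = 2450.4 N.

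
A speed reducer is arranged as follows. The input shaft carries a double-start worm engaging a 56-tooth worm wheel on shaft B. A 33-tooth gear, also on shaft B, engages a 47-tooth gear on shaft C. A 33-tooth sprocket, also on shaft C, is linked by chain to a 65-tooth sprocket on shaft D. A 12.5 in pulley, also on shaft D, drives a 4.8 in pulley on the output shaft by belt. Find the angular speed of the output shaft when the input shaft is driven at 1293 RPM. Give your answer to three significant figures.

42.9 RPM

the input shaft → shaft B (worm, 56/2): 1293 ÷ 28 = 46.179 RPM
shaft B → shaft C (gear mesh, 47/33): 46.179 ÷ 1.4242 = 32.423 RPM
shaft C → shaft D (chain, 65/33): 32.423 ÷ 1.9697 = 16.461 RPM
shaft D → the output shaft (belt, 4.8/12.5): 16.461 ÷ 0.384 = 42.867 RPM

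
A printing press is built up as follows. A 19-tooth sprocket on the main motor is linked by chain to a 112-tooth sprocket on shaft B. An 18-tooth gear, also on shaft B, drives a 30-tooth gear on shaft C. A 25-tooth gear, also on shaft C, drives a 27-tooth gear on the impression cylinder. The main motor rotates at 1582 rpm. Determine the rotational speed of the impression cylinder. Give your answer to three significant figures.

Chain: ratio = 112/19 = 5.8947, so shaft B turns at 1582 / 5.8947 = 268.38 rpm.
Gear mesh: ratio = 30/18 = 1.6667, so shaft C turns at 268.38 / 1.6667 = 161.03 rpm.
Gear mesh: ratio = 27/25 = 1.08, so the impression cylinder turns at 161.03 / 1.08 = 149.1 rpm.

149 rpm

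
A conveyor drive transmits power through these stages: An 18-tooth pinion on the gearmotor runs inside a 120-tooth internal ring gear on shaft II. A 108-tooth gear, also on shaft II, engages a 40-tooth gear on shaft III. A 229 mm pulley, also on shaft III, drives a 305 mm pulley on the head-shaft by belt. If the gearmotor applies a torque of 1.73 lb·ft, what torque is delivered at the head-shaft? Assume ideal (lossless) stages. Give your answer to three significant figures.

5.69 lb·ft

After the internal gear (120/18): 1.73 × 6.6667 = 11.533 lb·ft
After the gear mesh (40/108): 11.533 × 0.37037 = 4.2716 lb·ft
After the belt (305/229): 4.2716 × 1.3319 = 5.6893 lb·ft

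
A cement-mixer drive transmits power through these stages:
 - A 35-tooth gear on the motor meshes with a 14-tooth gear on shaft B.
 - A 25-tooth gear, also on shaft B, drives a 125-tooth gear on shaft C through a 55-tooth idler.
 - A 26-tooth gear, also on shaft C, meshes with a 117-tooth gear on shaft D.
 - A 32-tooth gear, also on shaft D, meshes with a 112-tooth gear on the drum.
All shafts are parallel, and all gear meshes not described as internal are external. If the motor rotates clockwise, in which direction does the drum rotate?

anticlockwise

the motor → shaft B: external mesh, 1 reversal → CCW.
shaft B → shaft C: driver → idler → driven is 2 external meshes, 2 reversals → CCW.
shaft C → shaft D: external mesh, 1 reversal → CW.
shaft D → the drum: external mesh, 1 reversal → CCW.
5 reversals in total — an odd number — so the drum turns opposite to the motor.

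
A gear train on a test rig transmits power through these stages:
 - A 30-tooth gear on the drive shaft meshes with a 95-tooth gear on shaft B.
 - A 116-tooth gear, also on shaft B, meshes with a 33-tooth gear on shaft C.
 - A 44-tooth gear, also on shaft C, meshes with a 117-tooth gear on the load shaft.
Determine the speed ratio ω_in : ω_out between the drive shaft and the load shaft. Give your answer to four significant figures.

Each stage contributes driven/driver: gear mesh 95/30 = 3.1667, gear mesh 33/116 = 0.28448, gear mesh 117/44 = 2.6591.
Overall: 3.1667 × 0.28448 × 2.6591 = 2.3955.

2.395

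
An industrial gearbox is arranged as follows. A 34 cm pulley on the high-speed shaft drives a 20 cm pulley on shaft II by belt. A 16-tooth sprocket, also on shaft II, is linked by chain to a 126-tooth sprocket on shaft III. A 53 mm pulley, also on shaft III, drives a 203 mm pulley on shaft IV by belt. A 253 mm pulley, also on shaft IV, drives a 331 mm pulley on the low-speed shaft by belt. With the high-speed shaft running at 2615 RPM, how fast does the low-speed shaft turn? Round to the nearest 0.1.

belt 20/34 = 0.58824 → 2615/0.58824 = 4445.5 RPM
chain 126/16 = 7.875 → 4445.5/7.875 = 564.51 RPM
belt 203/53 = 3.8302 → 564.51/3.8302 = 147.38 RPM
belt 331/253 = 1.3083 → 147.38/1.3083 = 112.65 RPM

112.7 RPM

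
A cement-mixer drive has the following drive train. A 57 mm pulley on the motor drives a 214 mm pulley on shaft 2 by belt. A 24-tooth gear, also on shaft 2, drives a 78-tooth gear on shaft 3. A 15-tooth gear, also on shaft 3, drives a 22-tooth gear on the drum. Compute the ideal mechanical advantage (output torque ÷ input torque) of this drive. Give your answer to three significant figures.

17.9

Each stage contributes driven/driver: belt 214/57 = 3.7544, gear mesh 78/24 = 3.25, gear mesh 22/15 = 1.4667.
Overall: 3.7544 × 3.25 × 1.4667 = 17.896.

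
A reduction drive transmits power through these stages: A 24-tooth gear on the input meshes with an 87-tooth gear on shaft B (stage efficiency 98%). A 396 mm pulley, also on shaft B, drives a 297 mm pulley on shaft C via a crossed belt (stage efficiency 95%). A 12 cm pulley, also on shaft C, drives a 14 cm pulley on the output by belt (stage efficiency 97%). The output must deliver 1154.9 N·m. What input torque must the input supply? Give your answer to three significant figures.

403 N·m

Overall ratio R = 3.625 × 0.75 × 1.1667 = 3.1719; overall efficiency η = 0.98 × 0.95 × 0.97 = 0.9031.
Input torque = output torque / (R × η) = 1154.9 / (3.1719 × 0.9031) = 403.19 N·m.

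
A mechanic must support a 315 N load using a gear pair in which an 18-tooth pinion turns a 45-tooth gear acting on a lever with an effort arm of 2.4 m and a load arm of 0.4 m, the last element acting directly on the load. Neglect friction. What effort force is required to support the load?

21 N

Gear pair MA = 45/18 = 2.5.
Lever MA = effort arm / load arm = 2.4/0.4 = 6.
Combined ideal MA = 2.5 × 6 = 15.
Effort = load / MA = 315 / 15 = 21 N.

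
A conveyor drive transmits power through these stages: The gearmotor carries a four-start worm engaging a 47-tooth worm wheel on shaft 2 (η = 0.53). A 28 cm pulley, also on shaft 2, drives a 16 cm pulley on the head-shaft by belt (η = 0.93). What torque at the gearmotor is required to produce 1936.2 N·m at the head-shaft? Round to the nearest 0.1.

Overall ratio R = 11.75 × 0.57143 = 6.7143; overall efficiency η = 0.53 × 0.93 = 0.4929.
Input torque = output torque / (R × η) = 1936.2 / (6.7143 × 0.4929) = 585.05 N·m.

585.0 N·m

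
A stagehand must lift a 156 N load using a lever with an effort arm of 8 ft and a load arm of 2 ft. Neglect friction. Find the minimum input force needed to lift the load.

Lever MA = effort arm / load arm = 8/2 = 4.
Effort = load / MA = 156 / 4 = 39 N.

39 N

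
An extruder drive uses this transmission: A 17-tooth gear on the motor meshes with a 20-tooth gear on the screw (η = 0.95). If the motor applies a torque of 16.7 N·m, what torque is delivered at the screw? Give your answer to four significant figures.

18.66 N·m

Gear mesh: ratio = 20/17 = 1.1765; torque at the screw = 16.7 × 1.1765 × 0.95 = 18.665 N·m.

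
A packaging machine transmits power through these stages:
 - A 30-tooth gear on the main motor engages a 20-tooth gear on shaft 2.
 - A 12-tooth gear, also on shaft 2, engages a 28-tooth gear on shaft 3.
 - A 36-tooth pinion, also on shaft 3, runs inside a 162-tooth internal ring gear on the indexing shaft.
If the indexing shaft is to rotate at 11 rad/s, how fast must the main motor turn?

77 rad/s

Overall ratio R = 0.66667 × 2.3333 × 4.5 = 7.
Required input speed = output speed × R = 11 × 7 = 77 rad/s.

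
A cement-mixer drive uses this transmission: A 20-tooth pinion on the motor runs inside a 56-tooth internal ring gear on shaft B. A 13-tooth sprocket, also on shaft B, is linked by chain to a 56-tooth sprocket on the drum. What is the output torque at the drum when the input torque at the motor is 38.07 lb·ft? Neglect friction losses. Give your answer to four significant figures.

459.2 lb·ft

Internal gear: ratio = 56/20 = 2.8; torque at shaft B = 38.07 × 2.8 = 106.6 lb·ft.
Chain: ratio = 56/13 = 4.3077; torque at the drum = 106.6 × 4.3077 = 459.18 lb·ft.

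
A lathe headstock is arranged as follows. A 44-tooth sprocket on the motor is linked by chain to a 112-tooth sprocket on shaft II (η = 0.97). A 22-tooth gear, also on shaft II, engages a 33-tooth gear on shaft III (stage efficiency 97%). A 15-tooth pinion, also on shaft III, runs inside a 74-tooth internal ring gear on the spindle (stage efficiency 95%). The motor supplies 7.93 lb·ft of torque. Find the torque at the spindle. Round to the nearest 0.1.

After the chain (112/44): 7.93 × 2.5455 × 0.97 = 19.58 lb·ft
After the gear mesh (33/22): 19.58 × 1.5 × 0.97 = 28.489 lb·ft
After the internal gear (74/15): 28.489 × 4.9333 × 0.95 = 133.52 lb·ft

133.5 lb·ft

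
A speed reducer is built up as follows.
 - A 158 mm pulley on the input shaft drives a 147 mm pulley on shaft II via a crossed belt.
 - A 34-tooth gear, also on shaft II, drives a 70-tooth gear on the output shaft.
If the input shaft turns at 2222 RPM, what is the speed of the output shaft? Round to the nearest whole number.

1160 RPM

Belt: ratio = 147/158 = 0.93038, so shaft II turns at 2222 / 0.93038 = 2388.3 RPM.
Gear mesh: ratio = 70/34 = 2.0588, so the output shaft turns at 2388.3 / 2.0588 = 1160 RPM.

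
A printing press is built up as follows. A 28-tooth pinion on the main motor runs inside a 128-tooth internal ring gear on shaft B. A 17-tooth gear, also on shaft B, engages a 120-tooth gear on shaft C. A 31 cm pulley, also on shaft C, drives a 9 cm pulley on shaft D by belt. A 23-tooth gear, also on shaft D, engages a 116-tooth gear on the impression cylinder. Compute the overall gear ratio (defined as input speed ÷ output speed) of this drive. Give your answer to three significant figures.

Each stage contributes driven/driver: internal gear 128/28 = 4.5714, gear mesh 120/17 = 7.0588, belt 9/31 = 0.29032, gear mesh 116/23 = 5.0435.
Overall: 4.5714 × 7.0588 × 0.29032 × 5.0435 = 47.249.

47.2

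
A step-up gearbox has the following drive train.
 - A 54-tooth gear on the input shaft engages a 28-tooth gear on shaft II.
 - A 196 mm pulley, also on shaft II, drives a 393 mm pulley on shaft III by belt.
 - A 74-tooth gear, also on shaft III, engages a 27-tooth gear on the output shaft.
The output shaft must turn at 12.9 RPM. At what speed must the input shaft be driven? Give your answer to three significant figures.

4.89 RPM

Overall ratio R = 0.51852 × 2.0051 × 0.36486 = 0.37934.
Required input speed = output speed × R = 12.9 × 0.37934 = 4.8935 RPM.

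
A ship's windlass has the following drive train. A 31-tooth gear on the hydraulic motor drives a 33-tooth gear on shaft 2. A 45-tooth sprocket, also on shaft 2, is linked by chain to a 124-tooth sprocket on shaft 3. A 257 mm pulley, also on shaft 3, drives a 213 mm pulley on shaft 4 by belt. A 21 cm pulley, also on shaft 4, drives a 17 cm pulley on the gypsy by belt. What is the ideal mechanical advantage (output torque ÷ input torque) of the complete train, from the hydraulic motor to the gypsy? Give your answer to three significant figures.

1.97

Each stage contributes driven/driver: gear mesh 33/31 = 1.0645, chain 124/45 = 2.7556, belt 213/257 = 0.82879, belt 17/21 = 0.80952.
Overall: 1.0645 × 2.7556 × 0.82879 × 0.80952 = 1.9681.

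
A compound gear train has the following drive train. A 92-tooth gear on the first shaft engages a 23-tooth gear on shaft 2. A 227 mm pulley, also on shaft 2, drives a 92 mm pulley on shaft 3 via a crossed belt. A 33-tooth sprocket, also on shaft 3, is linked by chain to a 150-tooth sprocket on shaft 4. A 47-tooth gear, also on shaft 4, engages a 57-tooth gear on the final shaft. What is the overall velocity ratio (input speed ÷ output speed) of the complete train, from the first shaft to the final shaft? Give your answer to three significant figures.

Each stage contributes driven/driver: gear mesh 23/92 = 0.25, belt 92/227 = 0.40529, chain 150/33 = 4.5455, gear mesh 57/47 = 1.2128.
Overall: 0.25 × 0.40529 × 4.5455 × 1.2128 = 0.55854.

0.559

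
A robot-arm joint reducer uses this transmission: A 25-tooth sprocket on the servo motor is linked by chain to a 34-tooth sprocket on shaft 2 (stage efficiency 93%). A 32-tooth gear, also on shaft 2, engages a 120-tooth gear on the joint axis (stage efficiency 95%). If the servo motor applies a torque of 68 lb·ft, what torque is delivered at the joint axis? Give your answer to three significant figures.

After the chain (34/25): 68 × 1.36 × 0.93 = 86.006 lb·ft
After the gear mesh (120/32): 86.006 × 3.75 × 0.95 = 306.4 lb·ft

306 lb·ft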